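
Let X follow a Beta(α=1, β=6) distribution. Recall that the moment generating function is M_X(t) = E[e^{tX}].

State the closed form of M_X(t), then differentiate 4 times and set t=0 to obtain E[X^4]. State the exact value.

E[X^4] = M′′′′(0) = 1/210

M_X(t) = ₁F₁(1; 7; t)
M′(t) = ₁F₁(2; 8; t)/7
M′′(t) = ₁F₁(3; 9; t)/28
M′′′(t) = ₁F₁(4; 10; t)/84
M′′′′(t) = ₁F₁(5; 11; t)/210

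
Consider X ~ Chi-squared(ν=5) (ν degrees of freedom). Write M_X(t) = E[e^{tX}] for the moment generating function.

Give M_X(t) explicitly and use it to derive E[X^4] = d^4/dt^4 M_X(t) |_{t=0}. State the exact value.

M_X(t) = (1 - 2*t)^(-5/2)
M^(4)(t) = 3465/(64*t^6*√(1 - 2*t) - 192*t^5*√(1 - 2*t) + 240*t^4*√(1 - 2*t) - 160*t^3*√(1 - 2*t) + 60*t^2*√(1 - 2*t) - 12*t*√(1 - 2*t) + √(1 - 2*t))

E[X^4] = M^(4)(0) = 3465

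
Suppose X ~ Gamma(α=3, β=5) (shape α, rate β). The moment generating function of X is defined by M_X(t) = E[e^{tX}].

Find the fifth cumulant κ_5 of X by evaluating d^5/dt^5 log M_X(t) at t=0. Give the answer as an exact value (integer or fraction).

M_X(t) = 125/(5 - t)^3
K_X(t) = log M_X(t) = -3*log(5 - t) + 3*log(5)
K^(5)(t) = -72/(t^5 - 25*t^4 + 250*t^3 - 1250*t^2 + 3125*t - 3125)

κ_5 = K^(5)(0) = 72/3125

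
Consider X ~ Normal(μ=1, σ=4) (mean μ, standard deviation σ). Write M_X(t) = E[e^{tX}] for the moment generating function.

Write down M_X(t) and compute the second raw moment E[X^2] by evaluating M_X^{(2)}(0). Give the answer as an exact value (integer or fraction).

E[X^2] = D^2[M](0) = 17

M_X(t) = e^(8*t^2 + t)
D^2[M](t) = 256*t^2*e^(t)*e^(8*t^2) + 32*t*e^(t)*e^(8*t^2) + 17*e^(t)*e^(8*t^2)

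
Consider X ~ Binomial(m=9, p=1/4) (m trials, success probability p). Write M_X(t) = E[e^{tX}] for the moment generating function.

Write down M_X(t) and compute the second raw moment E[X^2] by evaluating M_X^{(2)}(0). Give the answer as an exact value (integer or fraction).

M_X(t) = (e^(t)/4 + 3/4)^9

E[X^2] = d^2M/dt^2 |_{t=0} = 27/4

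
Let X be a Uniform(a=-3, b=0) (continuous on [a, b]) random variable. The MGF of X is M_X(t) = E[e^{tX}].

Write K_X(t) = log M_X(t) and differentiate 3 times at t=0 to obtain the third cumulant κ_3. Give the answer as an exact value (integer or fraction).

M_X(t) = (1 - e^(-3*t))/(3*t)
K_X(t) = log M_X(t) = -log(t) + log(1 - e^(-3*t)) - log(3)
D^3[K](t) = (27*t^3*e^(6*t) + 27*t^3*e^(3*t) - 2*e^(9*t) + 6*e^(6*t) - 6*e^(3*t) + 2)/(t^3*e^(9*t) - 3*t^3*e^(6*t) + 3*t^3*e^(3*t) - t^3)

κ_3 = D^3[K](0) = 0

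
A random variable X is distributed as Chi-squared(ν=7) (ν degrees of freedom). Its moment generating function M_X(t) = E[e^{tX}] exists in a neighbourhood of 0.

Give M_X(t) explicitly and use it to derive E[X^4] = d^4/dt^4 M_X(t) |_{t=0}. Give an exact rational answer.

M_X(t) = (1 - 2*t)^(-7/2)

E[X^4] = M^(4)(0) = 9009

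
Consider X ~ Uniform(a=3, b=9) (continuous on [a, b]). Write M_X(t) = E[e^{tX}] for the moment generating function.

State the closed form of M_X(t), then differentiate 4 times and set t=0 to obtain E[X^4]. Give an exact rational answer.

E[X^4] = M′′′′(0) = 9801/5

M_X(t) = (e^(9*t) - e^(3*t))/(6*t)
M′(t) = (9*t*e^(9*t) - 3*t*e^(3*t) - e^(9*t) + e^(3*t))/(6*t^2)
M′′(t) = (81*t^2*e^(9*t) - 9*t^2*e^(3*t) - 18*t*e^(9*t) + 6*t*e^(3*t) + 2*e^(9*t) - 2*e^(3*t))/(6*t^3)
M′′′(t) = (243*t^3*e^(9*t) - 9*t^3*e^(3*t) - 81*t^2*e^(9*t) + 9*t^2*e^(3*t) + 18*t*e^(9*t) - 6*t*e^(3*t) - 2*e^(9*t) + 2*e^(3*t))/(2*t^4)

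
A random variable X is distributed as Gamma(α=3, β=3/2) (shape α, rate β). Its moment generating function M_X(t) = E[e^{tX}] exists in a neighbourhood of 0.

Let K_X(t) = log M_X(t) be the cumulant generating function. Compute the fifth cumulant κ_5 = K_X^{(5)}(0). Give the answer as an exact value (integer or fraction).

M_X(t) = 27/(8*(3/2 - t)^3)
K_X(t) = log M_X(t) = -3*log(3/2 - t) - 3*log(2) + 3*log(3)
K′(t) = -6/(2*t - 3)
K′′(t) = 12/(4*t^2 - 12*t + 9)
K′′′(t) = -48/(8*t^3 - 36*t^2 + 54*t - 27)
K′′′′(t) = 288/(16*t^4 - 96*t^3 + 216*t^2 - 216*t + 81)
K′′′′′(t) = -2304/(32*t^5 - 240*t^4 + 720*t^3 - 1080*t^2 + 810*t - 243)

κ_5 = K′′′′′(0) = 256/27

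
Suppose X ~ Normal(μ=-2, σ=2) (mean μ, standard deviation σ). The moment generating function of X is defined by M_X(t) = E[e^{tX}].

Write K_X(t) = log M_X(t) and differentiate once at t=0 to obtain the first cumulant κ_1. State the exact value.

κ_1 = dK/dt |_{t=0} = -2

M_X(t) = e^(2*t^2 - 2*t)
K_X(t) = log M_X(t) = 2*t^2 - 2*t
dK/dt = 4*t - 2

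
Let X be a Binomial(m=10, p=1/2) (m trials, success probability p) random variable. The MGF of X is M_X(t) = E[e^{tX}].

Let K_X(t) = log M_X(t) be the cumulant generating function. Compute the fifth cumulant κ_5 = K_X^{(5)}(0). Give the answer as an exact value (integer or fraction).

M_X(t) = (e^(t)/2 + 1/2)^10
K_X(t) = log M_X(t) = 10*log(e^(t)/2 + 1/2)
K^(5)(t) = (-10*e^(4*t) + 110*e^(3*t) - 110*e^(2*t) + 10*e^(t))/(e^(5*t) + 5*e^(4*t) + 10*e^(3*t) + 10*e^(2*t) + 5*e^(t) + 1)

κ_5 = K^(5)(0) = 0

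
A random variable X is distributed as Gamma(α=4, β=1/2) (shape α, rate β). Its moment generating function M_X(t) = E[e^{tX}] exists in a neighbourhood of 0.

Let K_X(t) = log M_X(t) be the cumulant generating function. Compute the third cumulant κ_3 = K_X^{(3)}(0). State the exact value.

κ_3 = K′′′(0) = 64

M_X(t) = 1/(16*(1/2 - t)^4)
K_X(t) = log M_X(t) = -4*log(1/2 - t) - 4*log(2)
K′(t) = -8/(2*t - 1)
K′′(t) = 16/(4*t^2 - 4*t + 1)
K′′′(t) = -64/(8*t^3 - 12*t^2 + 6*t - 1)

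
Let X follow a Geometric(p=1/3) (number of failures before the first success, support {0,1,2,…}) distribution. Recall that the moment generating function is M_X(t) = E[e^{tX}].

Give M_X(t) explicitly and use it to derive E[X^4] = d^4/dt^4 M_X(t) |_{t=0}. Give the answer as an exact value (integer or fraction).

E[X^4] = M^(4)(0) = 730

M_X(t) = 1/(3*(1 - 2*e^(t)/3))
M^(4)(t) = (-16*e^(4*t) - 264*e^(3*t) - 396*e^(2*t) - 54*e^(t))/(32*e^(5*t) - 240*e^(4*t) + 720*e^(3*t) - 1080*e^(2*t) + 810*e^(t) - 243)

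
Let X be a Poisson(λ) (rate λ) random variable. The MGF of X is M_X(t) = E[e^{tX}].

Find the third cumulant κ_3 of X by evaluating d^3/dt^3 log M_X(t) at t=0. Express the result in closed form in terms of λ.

M_X(t) = e^(λ*(e^(t) - 1))
K_X(t) = log M_X(t) = λ*(e^(t) - 1)
dK/dt = λ*e^(t)
d^2K/dt^2 = λ*e^(t)
d^3K/dt^3 = λ*e^(t)

κ_3 = d^3K/dt^3 |_{t=0} = λ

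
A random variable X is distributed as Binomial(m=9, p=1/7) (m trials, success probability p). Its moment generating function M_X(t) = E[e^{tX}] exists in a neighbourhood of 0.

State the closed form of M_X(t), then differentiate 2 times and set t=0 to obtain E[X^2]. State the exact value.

E[X^2] = D^2[M](0) = 135/49

M_X(t) = (e^(t)/7 + 6/7)^9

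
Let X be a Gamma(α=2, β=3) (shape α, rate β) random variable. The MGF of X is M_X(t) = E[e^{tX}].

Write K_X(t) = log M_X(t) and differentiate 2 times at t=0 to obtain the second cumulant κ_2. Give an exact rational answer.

M_X(t) = 9/(3 - t)^2
K_X(t) = log M_X(t) = -2*log(3 - t) + 2*log(3)
K^(2)(t) = 2/(t^2 - 6*t + 9)

κ_2 = K^(2)(0) = 2/9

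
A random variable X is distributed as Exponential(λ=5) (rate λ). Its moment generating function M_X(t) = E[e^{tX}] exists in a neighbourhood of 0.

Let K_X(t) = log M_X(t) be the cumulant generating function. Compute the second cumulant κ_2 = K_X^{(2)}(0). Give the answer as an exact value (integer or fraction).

κ_2 = K′′(0) = 1/25

M_X(t) = 5/(5 - t)
K_X(t) = log M_X(t) = -log(5 - t) + log(5)
K′(t) = -1/(t - 5)
K′′(t) = 1/(t^2 - 10*t + 25)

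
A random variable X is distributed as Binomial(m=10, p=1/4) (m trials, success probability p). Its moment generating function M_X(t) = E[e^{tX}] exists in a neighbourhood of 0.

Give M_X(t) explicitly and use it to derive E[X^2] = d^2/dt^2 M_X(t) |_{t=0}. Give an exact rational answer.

E[X^2] = d^2M/dt^2 |_{t=0} = 65/8

M_X(t) = (e^(t)/4 + 3/4)^10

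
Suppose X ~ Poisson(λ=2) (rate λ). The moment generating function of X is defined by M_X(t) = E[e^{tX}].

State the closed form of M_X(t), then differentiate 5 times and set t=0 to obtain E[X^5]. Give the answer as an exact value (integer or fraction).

E[X^5] = M^(5)(0) = 454

M_X(t) = e^(2*e^(t) - 2)
M^(5)(t) = (32*e^(5*t)*e^(2*e^(t)) + 160*e^(4*t)*e^(2*e^(t)) + 200*e^(3*t)*e^(2*e^(t)) + 60*e^(2*t)*e^(2*e^(t)) + 2*e^(t)*e^(2*e^(t)))*e^(-2)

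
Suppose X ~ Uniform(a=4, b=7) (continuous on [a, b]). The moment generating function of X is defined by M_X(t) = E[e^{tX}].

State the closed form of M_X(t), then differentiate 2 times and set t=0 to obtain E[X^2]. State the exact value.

E[X^2] = M^(2)(0) = 31

M_X(t) = (e^(7*t) - e^(4*t))/(3*t)
M^(2)(t) = (49*t^2*e^(7*t) - 16*t^2*e^(4*t) - 14*t*e^(7*t) + 8*t*e^(4*t) + 2*e^(7*t) - 2*e^(4*t))/(3*t^3)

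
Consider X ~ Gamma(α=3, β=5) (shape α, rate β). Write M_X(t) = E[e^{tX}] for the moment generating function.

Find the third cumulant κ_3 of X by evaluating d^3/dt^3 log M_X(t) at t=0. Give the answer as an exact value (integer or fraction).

κ_3 = K′′′(0) = 6/125

M_X(t) = 125/(5 - t)^3
K_X(t) = log M_X(t) = -3*log(5 - t) + 3*log(5)
K′(t) = -3/(t - 5)
K′′(t) = 3/(t^2 - 10*t + 25)
K′′′(t) = -6/(t^3 - 15*t^2 + 75*t - 125)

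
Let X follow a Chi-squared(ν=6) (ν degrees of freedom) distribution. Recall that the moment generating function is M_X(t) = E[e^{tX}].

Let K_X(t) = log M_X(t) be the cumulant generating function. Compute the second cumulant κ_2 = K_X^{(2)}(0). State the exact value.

κ_2 = D^2[K](0) = 12

M_X(t) = (1 - 2*t)^(-3)
K_X(t) = log M_X(t) = -3*log(1 - 2*t)
D^2[K](t) = 12/(4*t^2 - 4*t + 1)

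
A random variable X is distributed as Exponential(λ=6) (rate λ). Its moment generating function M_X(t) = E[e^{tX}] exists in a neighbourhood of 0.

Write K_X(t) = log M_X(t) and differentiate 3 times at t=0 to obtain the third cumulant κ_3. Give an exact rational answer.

κ_3 = d^3K/dt^3 |_{t=0} = 1/108

M_X(t) = 6/(6 - t)
K_X(t) = log M_X(t) = -log(6 - t) + log(6)
dK/dt = -1/(t - 6)
d^2K/dt^2 = 1/(t^2 - 12*t + 36)
d^3K/dt^3 = -2/(t^3 - 18*t^2 + 108*t - 216)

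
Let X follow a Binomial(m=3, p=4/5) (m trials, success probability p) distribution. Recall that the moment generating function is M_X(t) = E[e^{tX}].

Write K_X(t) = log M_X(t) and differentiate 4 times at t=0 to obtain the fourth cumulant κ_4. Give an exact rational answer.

M_X(t) = (4*e^(t)/5 + 1/5)^3
K_X(t) = log M_X(t) = 3*log(4*e^(t)/5 + 1/5)
K^(4)(t) = (192*e^(3*t) - 192*e^(2*t) + 12*e^(t))/(256*e^(4*t) + 256*e^(3*t) + 96*e^(2*t) + 16*e^(t) + 1)

κ_4 = K^(4)(0) = 12/625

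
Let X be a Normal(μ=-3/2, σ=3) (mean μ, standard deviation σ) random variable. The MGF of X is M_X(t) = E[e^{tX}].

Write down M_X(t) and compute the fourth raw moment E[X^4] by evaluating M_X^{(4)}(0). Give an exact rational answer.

E[X^4] = M^(4)(0) = 5913/16

M_X(t) = e^(9*t^2/2 - 3*t/2)
M^(4)(t) = (104976*t^4*e^(9*t^2/2) - 69984*t^3*e^(9*t^2/2) + 87480*t^2*e^(9*t^2/2) - 25272*t*e^(9*t^2/2) + 5913*e^(9*t^2/2))*e^(-3*t/2)/16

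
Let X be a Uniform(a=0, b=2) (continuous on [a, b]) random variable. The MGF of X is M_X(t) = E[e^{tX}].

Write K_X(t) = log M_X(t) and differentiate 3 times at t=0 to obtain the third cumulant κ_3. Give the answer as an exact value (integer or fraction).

M_X(t) = (e^(2*t) - 1)/(2*t)
K_X(t) = log M_X(t) = -log(t) + log(e^(2*t) - 1) - log(2)
dK/dt = (2*t*e^(2*t) - e^(2*t) + 1)/(t*e^(2*t) - t)
d^2K/dt^2 = (-4*t^2*e^(2*t) + e^(4*t) - 2*e^(2*t) + 1)/(t^2*e^(4*t) - 2*t^2*e^(2*t) + t^2)
d^3K/dt^3 = (8*t^3*e^(4*t) + 8*t^3*e^(2*t) - 2*e^(6*t) + 6*e^(4*t) - 6*e^(2*t) + 2)/(t^3*e^(6*t) - 3*t^3*e^(4*t) + 3*t^3*e^(2*t) - t^3)

κ_3 = d^3K/dt^3 |_{t=0} = 0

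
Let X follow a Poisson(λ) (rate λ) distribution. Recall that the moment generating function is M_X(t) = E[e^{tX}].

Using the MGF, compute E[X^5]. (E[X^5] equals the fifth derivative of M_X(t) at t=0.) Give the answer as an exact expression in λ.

E[X^5] = d^5M/dt^5 |_{t=0} = λ*(λ^4 + 10*λ^3 + 25*λ^2 + 15*λ + 1)

M_X(t) = e^(λ*(e^(t) - 1))
dM/dt = λ*e^(-λ)*e^(t)*e^(λ*e^(t))
d^2M/dt^2 = (λ^2*e^(2*t)*e^(λ*e^(t)) + λ*e^(t)*e^(λ*e^(t)))*e^(-λ)
d^3M/dt^3 = (λ^3*e^(3*t)*e^(λ*e^(t)) + 3*λ^2*e^(2*t)*e^(λ*e^(t)) + λ*e^(t)*e^(λ*e^(t)))*e^(-λ)
d^4M/dt^4 = (λ^4*e^(4*t)*e^(λ*e^(t)) + 6*λ^3*e^(3*t)*e^(λ*e^(t)) + 7*λ^2*e^(2*t)*e^(λ*e^(t)) + λ*e^(t)*e^(λ*e^(t)))*e^(-λ)
d^5M/dt^5 = (λ^5*e^(5*t)*e^(λ*e^(t)) + 10*λ^4*e^(4*t)*e^(λ*e^(t)) + 25*λ^3*e^(3*t)*e^(λ*e^(t)) + 15*λ^2*e^(2*t)*e^(λ*e^(t)) + λ*e^(t)*e^(λ*e^(t)))*e^(-λ)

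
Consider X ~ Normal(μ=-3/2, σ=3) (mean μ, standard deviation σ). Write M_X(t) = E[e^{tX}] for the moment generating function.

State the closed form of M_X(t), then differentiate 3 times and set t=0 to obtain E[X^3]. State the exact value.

E[X^3] = D^3[M](0) = -351/8

M_X(t) = e^(9*t^2/2 - 3*t/2)
D^3[M](t) = (5832*t^3*e^(9*t^2/2) - 2916*t^2*e^(9*t^2/2) + 2430*t*e^(9*t^2/2) - 351*e^(9*t^2/2))*e^(-3*t/2)/8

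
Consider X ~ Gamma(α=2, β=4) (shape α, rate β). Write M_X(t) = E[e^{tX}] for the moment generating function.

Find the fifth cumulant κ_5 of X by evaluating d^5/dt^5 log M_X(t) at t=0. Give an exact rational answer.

M_X(t) = 16/(4 - t)^2
K_X(t) = log M_X(t) = -2*log(4 - t) + 4*log(2)
K^(5)(t) = -48/(t^5 - 20*t^4 + 160*t^3 - 640*t^2 + 1280*t - 1024)

κ_5 = K^(5)(0) = 3/64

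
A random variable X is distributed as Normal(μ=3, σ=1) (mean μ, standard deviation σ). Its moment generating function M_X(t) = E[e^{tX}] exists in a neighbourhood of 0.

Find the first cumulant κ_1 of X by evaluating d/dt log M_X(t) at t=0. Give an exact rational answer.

κ_1 = D[K](0) = 3

M_X(t) = e^(t^2/2 + 3*t)
K_X(t) = log M_X(t) = t^2/2 + 3*t
D[K](t) = t + 3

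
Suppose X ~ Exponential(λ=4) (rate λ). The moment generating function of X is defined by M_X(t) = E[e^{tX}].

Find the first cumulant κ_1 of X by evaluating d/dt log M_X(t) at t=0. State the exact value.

M_X(t) = 4/(4 - t)
K_X(t) = log M_X(t) = -log(4 - t) + 2*log(2)
D[K](t) = -1/(t - 4)

κ_1 = D[K](0) = 1/4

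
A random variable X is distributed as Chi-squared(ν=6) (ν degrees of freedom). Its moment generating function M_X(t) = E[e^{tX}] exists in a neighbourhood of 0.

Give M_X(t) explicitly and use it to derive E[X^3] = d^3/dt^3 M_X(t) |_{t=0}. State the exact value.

M_X(t) = (1 - 2*t)^(-3)
D^3[M](t) = 480/(64*t^6 - 192*t^5 + 240*t^4 - 160*t^3 + 60*t^2 - 12*t + 1)

E[X^3] = D^3[M](0) = 480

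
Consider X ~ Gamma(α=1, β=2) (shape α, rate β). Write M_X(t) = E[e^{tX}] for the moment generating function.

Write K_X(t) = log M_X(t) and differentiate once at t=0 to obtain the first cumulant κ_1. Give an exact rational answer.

M_X(t) = 2/(2 - t)
K_X(t) = log M_X(t) = -log(2 - t) + log(2)
dK/dt = -1/(t - 2)

κ_1 = dK/dt |_{t=0} = 1/2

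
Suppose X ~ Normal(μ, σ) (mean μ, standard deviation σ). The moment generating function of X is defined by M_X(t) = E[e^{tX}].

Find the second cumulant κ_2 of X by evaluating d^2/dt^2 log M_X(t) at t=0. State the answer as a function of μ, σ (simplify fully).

κ_2 = d^2K/dt^2 |_{t=0} = σ^2

M_X(t) = e^(μ*t + σ^2*t^2/2)
K_X(t) = log M_X(t) = μ*t + σ^2*t^2/2
dK/dt = μ + σ^2*t
d^2K/dt^2 = σ^2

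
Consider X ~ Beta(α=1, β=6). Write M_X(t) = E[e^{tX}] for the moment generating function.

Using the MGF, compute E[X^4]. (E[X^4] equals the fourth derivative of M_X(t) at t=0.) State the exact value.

M_X(t) = ₁F₁(1; 7; t)
D^4[M](t) = ₁F₁(5; 11; t)/210

E[X^4] = D^4[M](0) = 1/210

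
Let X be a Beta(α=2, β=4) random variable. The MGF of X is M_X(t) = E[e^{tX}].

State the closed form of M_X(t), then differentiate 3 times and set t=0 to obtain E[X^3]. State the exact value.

E[X^3] = M^(3)(0) = 1/14

M_X(t) = ₁F₁(2; 6; t)
M^(3)(t) = ₁F₁(5; 9; t)/14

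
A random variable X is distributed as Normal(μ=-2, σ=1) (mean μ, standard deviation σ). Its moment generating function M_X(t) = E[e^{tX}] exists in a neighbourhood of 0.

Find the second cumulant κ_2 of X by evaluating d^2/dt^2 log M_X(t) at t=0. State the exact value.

M_X(t) = e^(t^2/2 - 2*t)
K_X(t) = log M_X(t) = t^2/2 - 2*t
dK/dt = t - 2
d^2K/dt^2 = 1

κ_2 = d^2K/dt^2 |_{t=0} = 1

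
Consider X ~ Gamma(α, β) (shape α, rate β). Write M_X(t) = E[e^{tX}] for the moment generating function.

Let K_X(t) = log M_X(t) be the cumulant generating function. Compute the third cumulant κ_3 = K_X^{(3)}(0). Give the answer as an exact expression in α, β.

M_X(t) = (β/(β - t))^α
K_X(t) = log M_X(t) = α*(log(β) - log(β - t))
K^(3)(t) = -2*α/(-β^3 + 3*β^2*t - 3*β*t^2 + t^3)

κ_3 = K^(3)(0) = 2*α/β^3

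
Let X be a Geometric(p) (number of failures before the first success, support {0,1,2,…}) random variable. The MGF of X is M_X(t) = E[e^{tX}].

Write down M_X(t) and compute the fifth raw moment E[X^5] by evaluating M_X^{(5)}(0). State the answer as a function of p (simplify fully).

M_X(t) = p/(-(1 - p)*e^(t) + 1)
M′(t) = (-p^2*e^(t) + p*e^(t))/(p^2*e^(2*t) - 2*p*e^(2*t) + 2*p*e^(t) + e^(2*t) - 2*e^(t) + 1)

E[X^5] = M′′′′′(0) = -1 + 31/p - 180/p^2 + 390/p^3 - 360/p^4 + 120/p^5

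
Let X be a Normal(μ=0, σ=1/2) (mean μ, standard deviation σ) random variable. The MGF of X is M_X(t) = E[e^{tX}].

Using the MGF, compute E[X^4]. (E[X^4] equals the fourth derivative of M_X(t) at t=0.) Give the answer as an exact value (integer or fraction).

M_X(t) = e^(t^2/8)
M^(4)(t) = t^4*e^(t^2/8)/256 + 3*t^2*e^(t^2/8)/32 + 3*e^(t^2/8)/16

E[X^4] = M^(4)(0) = 3/16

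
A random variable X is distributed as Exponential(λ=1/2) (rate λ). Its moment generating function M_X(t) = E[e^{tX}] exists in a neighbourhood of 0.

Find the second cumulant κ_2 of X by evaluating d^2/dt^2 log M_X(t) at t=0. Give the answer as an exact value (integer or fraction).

κ_2 = D^2[K](0) = 4

M_X(t) = 1/(2*(1/2 - t))
K_X(t) = log M_X(t) = -log(1/2 - t) - log(2)
D^2[K](t) = 4/(4*t^2 - 4*t + 1)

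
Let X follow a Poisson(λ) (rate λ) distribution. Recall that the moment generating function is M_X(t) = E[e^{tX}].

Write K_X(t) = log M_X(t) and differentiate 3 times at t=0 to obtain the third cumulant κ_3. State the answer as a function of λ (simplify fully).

κ_3 = D^3[K](0) = λ

M_X(t) = e^(λ*(e^(t) - 1))
K_X(t) = log M_X(t) = λ*(e^(t) - 1)
D^3[K](t) = λ*e^(t)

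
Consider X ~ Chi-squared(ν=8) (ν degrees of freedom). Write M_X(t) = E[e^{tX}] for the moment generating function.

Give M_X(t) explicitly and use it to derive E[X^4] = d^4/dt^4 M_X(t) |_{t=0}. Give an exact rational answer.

E[X^4] = d^4M/dt^4 |_{t=0} = 13440

M_X(t) = (1 - 2*t)^(-4)
dM/dt = -8/(32*t^5 - 80*t^4 + 80*t^3 - 40*t^2 + 10*t - 1)
d^2M/dt^2 = 80/(64*t^6 - 192*t^5 + 240*t^4 - 160*t^3 + 60*t^2 - 12*t + 1)
d^3M/dt^3 = -960/(128*t^7 - 448*t^6 + 672*t^5 - 560*t^4 + 280*t^3 - 84*t^2 + 14*t - 1)
d^4M/dt^4 = 13440/(256*t^8 - 1024*t^7 + 1792*t^6 - 1792*t^5 + 1120*t^4 - 448*t^3 + 112*t^2 - 16*t + 1)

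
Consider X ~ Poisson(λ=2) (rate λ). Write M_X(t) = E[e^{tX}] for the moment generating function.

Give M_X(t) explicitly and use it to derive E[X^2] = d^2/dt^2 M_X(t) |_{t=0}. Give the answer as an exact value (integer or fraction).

M_X(t) = e^(2*e^(t) - 2)
M^(2)(t) = (4*e^(2*t)*e^(2*e^(t)) + 2*e^(t)*e^(2*e^(t)))*e^(-2)

E[X^2] = M^(2)(0) = 6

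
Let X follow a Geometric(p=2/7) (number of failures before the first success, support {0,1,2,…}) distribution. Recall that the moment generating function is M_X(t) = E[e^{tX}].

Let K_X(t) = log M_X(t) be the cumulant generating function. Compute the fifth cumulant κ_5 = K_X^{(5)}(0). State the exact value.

κ_5 = D^5[K](0) = 5565

M_X(t) = 2/(7*(1 - 5*e^(t)/7))
K_X(t) = log M_X(t) = -log(1 - 5*e^(t)/7) - log(7) + log(2)
D^5[K](t) = (-4375*e^(4*t) - 67375*e^(3*t) - 94325*e^(2*t) - 12005*e^(t))/(3125*e^(5*t) - 21875*e^(4*t) + 61250*e^(3*t) - 85750*e^(2*t) + 60025*e^(t) - 16807)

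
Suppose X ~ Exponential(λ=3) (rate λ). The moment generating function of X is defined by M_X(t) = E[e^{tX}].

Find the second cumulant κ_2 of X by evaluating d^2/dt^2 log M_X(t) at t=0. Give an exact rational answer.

κ_2 = K′′(0) = 1/9

M_X(t) = 3/(3 - t)
K_X(t) = log M_X(t) = -log(3 - t) + log(3)
K′(t) = -1/(t - 3)
K′′(t) = 1/(t^2 - 6*t + 9)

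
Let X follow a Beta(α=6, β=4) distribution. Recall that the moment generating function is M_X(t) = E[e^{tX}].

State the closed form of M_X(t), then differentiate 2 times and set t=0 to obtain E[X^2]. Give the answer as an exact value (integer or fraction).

M_X(t) = ₁F₁(6; 10; t)
M′(t) = 3*₁F₁(7; 11; t)/5
M′′(t) = 21*₁F₁(8; 12; t)/55

E[X^2] = M′′(0) = 21/55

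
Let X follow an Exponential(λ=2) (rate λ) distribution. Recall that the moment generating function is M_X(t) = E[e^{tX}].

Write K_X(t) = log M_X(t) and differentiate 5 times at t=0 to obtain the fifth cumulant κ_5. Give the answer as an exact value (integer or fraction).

M_X(t) = 2/(2 - t)
K_X(t) = log M_X(t) = -log(2 - t) + log(2)
K′(t) = -1/(t - 2)
K′′(t) = 1/(t^2 - 4*t + 4)
K′′′(t) = -2/(t^3 - 6*t^2 + 12*t - 8)
K′′′′(t) = 6/(t^4 - 8*t^3 + 24*t^2 - 32*t + 16)
K′′′′′(t) = -24/(t^5 - 10*t^4 + 40*t^3 - 80*t^2 + 80*t - 32)

κ_5 = K′′′′′(0) = 3/4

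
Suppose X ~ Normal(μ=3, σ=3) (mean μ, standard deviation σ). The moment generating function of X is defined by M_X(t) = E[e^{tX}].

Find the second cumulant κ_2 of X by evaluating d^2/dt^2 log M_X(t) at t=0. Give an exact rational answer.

κ_2 = K′′(0) = 9

M_X(t) = e^(9*t^2/2 + 3*t)
K_X(t) = log M_X(t) = 9*t^2/2 + 3*t
K′(t) = 9*t + 3
K′′(t) = 9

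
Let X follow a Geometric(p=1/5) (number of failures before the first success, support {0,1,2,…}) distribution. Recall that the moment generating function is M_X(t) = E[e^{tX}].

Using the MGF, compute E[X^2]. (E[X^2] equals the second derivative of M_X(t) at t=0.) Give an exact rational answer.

M_X(t) = 1/(5*(1 - 4*e^(t)/5))
M′(t) = 4*e^(t)/(16*e^(2*t) - 40*e^(t) + 25)
M′′(t) = (-16*e^(2*t) - 20*e^(t))/(64*e^(3*t) - 240*e^(2*t) + 300*e^(t) - 125)

E[X^2] = M′′(0) = 36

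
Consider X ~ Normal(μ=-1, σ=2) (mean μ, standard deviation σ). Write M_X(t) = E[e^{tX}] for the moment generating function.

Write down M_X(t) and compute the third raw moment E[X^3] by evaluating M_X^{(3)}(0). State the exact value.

E[X^3] = d^3M/dt^3 |_{t=0} = -13

M_X(t) = e^(2*t^2 - t)
dM/dt = 4*t*e^(-t)*e^(2*t^2) - e^(-t)*e^(2*t^2)
d^2M/dt^2 = (16*t^2*e^(2*t^2) - 8*t*e^(2*t^2) + 5*e^(2*t^2))*e^(-t)
d^3M/dt^3 = (64*t^3*e^(2*t^2) - 48*t^2*e^(2*t^2) + 60*t*e^(2*t^2) - 13*e^(2*t^2))*e^(-t)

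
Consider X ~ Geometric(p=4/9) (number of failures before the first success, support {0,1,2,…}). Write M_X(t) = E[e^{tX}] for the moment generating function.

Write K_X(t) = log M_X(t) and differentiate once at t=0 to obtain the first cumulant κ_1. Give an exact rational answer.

M_X(t) = 4/(9*(1 - 5*e^(t)/9))
K_X(t) = log M_X(t) = -log(1 - 5*e^(t)/9) - 2*log(3) + 2*log(2)
K^(1)(t) = -5*e^(t)/(5*e^(t) - 9)

κ_1 = K^(1)(0) = 5/4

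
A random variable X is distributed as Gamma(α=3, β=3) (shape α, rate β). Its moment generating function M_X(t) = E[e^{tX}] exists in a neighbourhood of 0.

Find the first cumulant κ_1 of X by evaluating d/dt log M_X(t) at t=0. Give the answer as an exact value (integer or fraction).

M_X(t) = 27/(3 - t)^3
K_X(t) = log M_X(t) = -3*log(3 - t) + 3*log(3)
K^(1)(t) = -3/(t - 3)

κ_1 = K^(1)(0) = 1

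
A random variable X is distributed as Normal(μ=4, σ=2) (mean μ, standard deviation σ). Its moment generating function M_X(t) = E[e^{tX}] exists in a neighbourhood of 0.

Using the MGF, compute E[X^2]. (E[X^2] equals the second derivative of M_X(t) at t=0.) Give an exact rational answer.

E[X^2] = d^2M/dt^2 |_{t=0} = 20

M_X(t) = e^(2*t^2 + 4*t)
dM/dt = 4*t*e^(4*t)*e^(2*t^2) + 4*e^(4*t)*e^(2*t^2)
d^2M/dt^2 = 16*t^2*e^(4*t)*e^(2*t^2) + 32*t*e^(4*t)*e^(2*t^2) + 20*e^(4*t)*e^(2*t^2)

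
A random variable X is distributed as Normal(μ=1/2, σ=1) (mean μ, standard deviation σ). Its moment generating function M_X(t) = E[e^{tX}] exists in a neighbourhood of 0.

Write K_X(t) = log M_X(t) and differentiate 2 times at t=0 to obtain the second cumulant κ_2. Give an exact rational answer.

M_X(t) = e^(t^2/2 + t/2)
K_X(t) = log M_X(t) = t^2/2 + t/2
K′(t) = t + 1/2
K′′(t) = 1

κ_2 = K′′(0) = 1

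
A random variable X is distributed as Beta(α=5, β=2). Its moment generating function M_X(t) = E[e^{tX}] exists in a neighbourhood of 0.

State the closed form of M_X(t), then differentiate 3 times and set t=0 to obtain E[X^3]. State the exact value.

E[X^3] = M′′′(0) = 5/12

M_X(t) = ₁F₁(5; 7; t)
M′(t) = 5*₁F₁(6; 8; t)/7
M′′(t) = 15*₁F₁(7; 9; t)/28
M′′′(t) = 5*₁F₁(8; 10; t)/12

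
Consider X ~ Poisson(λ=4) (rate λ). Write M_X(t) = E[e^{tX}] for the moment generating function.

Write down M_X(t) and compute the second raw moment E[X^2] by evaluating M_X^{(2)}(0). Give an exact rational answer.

E[X^2] = D^2[M](0) = 20

M_X(t) = e^(4*e^(t) - 4)
D^2[M](t) = (16*e^(2*t)*e^(4*e^(t)) + 4*e^(t)*e^(4*e^(t)))*e^(-4)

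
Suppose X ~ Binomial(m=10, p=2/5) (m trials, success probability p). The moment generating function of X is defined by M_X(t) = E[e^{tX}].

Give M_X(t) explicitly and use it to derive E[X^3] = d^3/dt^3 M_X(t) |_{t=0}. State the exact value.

M_X(t) = (2*e^(t)/5 + 3/5)^10

E[X^3] = M^(3)(0) = 2332/25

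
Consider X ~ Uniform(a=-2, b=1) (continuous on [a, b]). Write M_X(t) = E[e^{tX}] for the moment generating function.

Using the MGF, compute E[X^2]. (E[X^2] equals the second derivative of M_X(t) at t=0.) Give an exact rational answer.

M_X(t) = (e^(t) - e^(-2*t))/(3*t)
D^2[M](t) = (t^2*e^(3*t) - 4*t^2 - 2*t*e^(3*t) - 4*t + 2*e^(3*t) - 2)*e^(-2*t)/(3*t^3)

E[X^2] = D^2[M](0) = 1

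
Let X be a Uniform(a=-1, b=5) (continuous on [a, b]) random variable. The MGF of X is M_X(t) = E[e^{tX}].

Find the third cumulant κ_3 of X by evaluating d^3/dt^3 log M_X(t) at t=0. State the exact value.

M_X(t) = (e^(5*t) - e^(-t))/(6*t)
K_X(t) = log M_X(t) = -log(t) + log(e^(5*t) - e^(-t)) - log(6)
K^(3)(t) = (216*t^3*e^(12*t) + 216*t^3*e^(6*t) - 2*e^(18*t) + 6*e^(12*t) - 6*e^(6*t) + 2)/(t^3*e^(18*t) - 3*t^3*e^(12*t) + 3*t^3*e^(6*t) - t^3)

κ_3 = K^(3)(0) = 0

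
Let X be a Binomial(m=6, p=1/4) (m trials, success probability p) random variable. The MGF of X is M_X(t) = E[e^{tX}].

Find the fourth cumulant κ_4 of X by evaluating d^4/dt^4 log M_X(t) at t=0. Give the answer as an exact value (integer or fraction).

κ_4 = K′′′′(0) = -9/64

M_X(t) = (e^(t)/4 + 3/4)^6
K_X(t) = log M_X(t) = 6*log(e^(t)/4 + 3/4)
K′(t) = 6*e^(t)/(e^(t) + 3)
K′′(t) = 18*e^(t)/(e^(2*t) + 6*e^(t) + 9)
K′′′(t) = (-18*e^(2*t) + 54*e^(t))/(e^(3*t) + 9*e^(2*t) + 27*e^(t) + 27)
K′′′′(t) = (18*e^(3*t) - 216*e^(2*t) + 162*e^(t))/(e^(4*t) + 12*e^(3*t) + 54*e^(2*t) + 108*e^(t) + 81)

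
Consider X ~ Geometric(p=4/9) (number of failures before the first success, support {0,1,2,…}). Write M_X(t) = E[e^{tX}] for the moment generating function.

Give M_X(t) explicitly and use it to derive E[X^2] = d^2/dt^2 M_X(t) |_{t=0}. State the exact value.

M_X(t) = 4/(9*(1 - 5*e^(t)/9))
M′(t) = 20*e^(t)/(25*e^(2*t) - 90*e^(t) + 81)
M′′(t) = (-100*e^(2*t) - 180*e^(t))/(125*e^(3*t) - 675*e^(2*t) + 1215*e^(t) - 729)

E[X^2] = M′′(0) = 35/8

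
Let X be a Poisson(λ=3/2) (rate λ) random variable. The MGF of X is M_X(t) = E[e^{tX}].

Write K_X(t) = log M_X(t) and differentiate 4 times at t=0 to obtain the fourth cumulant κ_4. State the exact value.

κ_4 = K^(4)(0) = 3/2

M_X(t) = e^(3*e^(t)/2 - 3/2)
K_X(t) = log M_X(t) = 3*e^(t)/2 - 3/2
K^(4)(t) = 3*e^(t)/2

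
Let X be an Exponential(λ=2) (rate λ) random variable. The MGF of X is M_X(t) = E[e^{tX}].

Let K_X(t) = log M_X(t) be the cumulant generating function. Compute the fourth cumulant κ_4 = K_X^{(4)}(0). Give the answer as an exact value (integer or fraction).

κ_4 = d^4K/dt^4 |_{t=0} = 3/8

M_X(t) = 2/(2 - t)
K_X(t) = log M_X(t) = -log(2 - t) + log(2)
dK/dt = -1/(t - 2)
d^2K/dt^2 = 1/(t^2 - 4*t + 4)
d^3K/dt^3 = -2/(t^3 - 6*t^2 + 12*t - 8)
d^4K/dt^4 = 6/(t^4 - 8*t^3 + 24*t^2 - 32*t + 16)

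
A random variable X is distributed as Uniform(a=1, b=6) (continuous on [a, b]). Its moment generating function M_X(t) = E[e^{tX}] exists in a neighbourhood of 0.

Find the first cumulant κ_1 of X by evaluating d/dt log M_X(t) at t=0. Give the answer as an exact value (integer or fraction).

M_X(t) = (e^(6*t) - e^(t))/(5*t)
K_X(t) = log M_X(t) = -log(t) + log(e^(6*t) - e^(t)) - log(5)
D[K](t) = (6*t*e^(5*t) - t - e^(5*t) + 1)/(t*e^(5*t) - t)

κ_1 = D[K](0) = 7/2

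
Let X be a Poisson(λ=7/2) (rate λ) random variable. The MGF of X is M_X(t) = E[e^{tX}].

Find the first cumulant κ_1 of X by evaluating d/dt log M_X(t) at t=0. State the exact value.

κ_1 = D[K](0) = 7/2

M_X(t) = e^(7*e^(t)/2 - 7/2)
K_X(t) = log M_X(t) = 7*e^(t)/2 - 7/2
D[K](t) = 7*e^(t)/2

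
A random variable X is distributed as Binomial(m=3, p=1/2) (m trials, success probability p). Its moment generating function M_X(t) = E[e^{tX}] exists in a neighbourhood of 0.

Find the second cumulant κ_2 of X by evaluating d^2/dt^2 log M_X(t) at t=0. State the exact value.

M_X(t) = (e^(t)/2 + 1/2)^3
K_X(t) = log M_X(t) = 3*log(e^(t)/2 + 1/2)
D^2[K](t) = 3*e^(t)/(e^(2*t) + 2*e^(t) + 1)

κ_2 = D^2[K](0) = 3/4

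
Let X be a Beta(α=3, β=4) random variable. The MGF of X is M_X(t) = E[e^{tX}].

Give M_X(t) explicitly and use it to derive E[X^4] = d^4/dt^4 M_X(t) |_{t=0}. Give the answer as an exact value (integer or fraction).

E[X^4] = d^4M/dt^4 |_{t=0} = 1/14

M_X(t) = ₁F₁(3; 7; t)
dM/dt = 3*₁F₁(4; 8; t)/7
d^2M/dt^2 = 3*₁F₁(5; 9; t)/14
d^3M/dt^3 = 5*₁F₁(6; 10; t)/42
d^4M/dt^4 = ₁F₁(7; 11; t)/14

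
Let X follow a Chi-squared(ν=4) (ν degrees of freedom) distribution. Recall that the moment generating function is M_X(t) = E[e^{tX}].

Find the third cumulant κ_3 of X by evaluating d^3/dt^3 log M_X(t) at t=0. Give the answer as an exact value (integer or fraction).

κ_3 = d^3K/dt^3 |_{t=0} = 32

M_X(t) = (1 - 2*t)^(-2)
K_X(t) = log M_X(t) = -2*log(1 - 2*t)
dK/dt = -4/(2*t - 1)
d^2K/dt^2 = 8/(4*t^2 - 4*t + 1)
d^3K/dt^3 = -32/(8*t^3 - 12*t^2 + 6*t - 1)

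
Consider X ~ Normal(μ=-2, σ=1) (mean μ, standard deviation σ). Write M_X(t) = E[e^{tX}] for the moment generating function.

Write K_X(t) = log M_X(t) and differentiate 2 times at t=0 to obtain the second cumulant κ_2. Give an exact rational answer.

M_X(t) = e^(t^2/2 - 2*t)
K_X(t) = log M_X(t) = t^2/2 - 2*t
K′(t) = t - 2
K′′(t) = 1

κ_2 = K′′(0) = 1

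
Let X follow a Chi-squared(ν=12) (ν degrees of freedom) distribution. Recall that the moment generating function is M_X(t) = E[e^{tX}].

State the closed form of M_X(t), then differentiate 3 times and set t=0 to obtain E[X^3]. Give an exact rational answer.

M_X(t) = (1 - 2*t)^(-6)
M′(t) = -12/(128*t^7 - 448*t^6 + 672*t^5 - 560*t^4 + 280*t^3 - 84*t^2 + 14*t - 1)
M′′(t) = 168/(256*t^8 - 1024*t^7 + 1792*t^6 - 1792*t^5 + 1120*t^4 - 448*t^3 + 112*t^2 - 16*t + 1)
M′′′(t) = -2688/(512*t^9 - 2304*t^8 + 4608*t^7 - 5376*t^6 + 4032*t^5 - 2016*t^4 + 672*t^3 - 144*t^2 + 18*t - 1)

E[X^3] = M′′′(0) = 2688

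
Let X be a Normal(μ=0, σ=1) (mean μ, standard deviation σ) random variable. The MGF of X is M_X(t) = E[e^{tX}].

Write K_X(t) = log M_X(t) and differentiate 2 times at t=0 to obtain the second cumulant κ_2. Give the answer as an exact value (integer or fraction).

M_X(t) = e^(t^2/2)
K_X(t) = log M_X(t) = t^2/2
dK/dt = t
d^2K/dt^2 = 1

κ_2 = d^2K/dt^2 |_{t=0} = 1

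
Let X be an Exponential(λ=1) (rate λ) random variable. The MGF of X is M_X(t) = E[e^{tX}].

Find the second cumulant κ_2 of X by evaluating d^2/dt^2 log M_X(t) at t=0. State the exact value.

M_X(t) = 1/(1 - t)
K_X(t) = log M_X(t) = -log(1 - t)
K^(2)(t) = 1/(t^2 - 2*t + 1)

κ_2 = K^(2)(0) = 1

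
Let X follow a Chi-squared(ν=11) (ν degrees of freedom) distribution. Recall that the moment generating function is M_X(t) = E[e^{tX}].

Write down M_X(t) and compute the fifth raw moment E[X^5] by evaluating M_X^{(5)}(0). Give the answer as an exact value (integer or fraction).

E[X^5] = M′′′′′(0) = 692835

M_X(t) = (1 - 2*t)^(-11/2)
M′(t) = 11/(64*t^6*√(1 - 2*t) - 192*t^5*√(1 - 2*t) + 240*t^4*√(1 - 2*t) - 160*t^3*√(1 - 2*t) + 60*t^2*√(1 - 2*t) - 12*t*√(1 - 2*t) + √(1 - 2*t))
M′′(t) = -143/(128*t^7*√(1 - 2*t) - 448*t^6*√(1 - 2*t) + 672*t^5*√(1 - 2*t) - 560*t^4*√(1 - 2*t) + 280*t^3*√(1 - 2*t) - 84*t^2*√(1 - 2*t) + 14*t*√(1 - 2*t) - √(1 - 2*t))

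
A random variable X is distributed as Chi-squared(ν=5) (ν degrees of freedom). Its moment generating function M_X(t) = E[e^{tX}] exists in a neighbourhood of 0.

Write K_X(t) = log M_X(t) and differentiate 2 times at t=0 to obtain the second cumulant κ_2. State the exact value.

M_X(t) = (1 - 2*t)^(-5/2)
K_X(t) = log M_X(t) = -5*log(1 - 2*t)/2
dK/dt = -5/(2*t - 1)
d^2K/dt^2 = 10/(4*t^2 - 4*t + 1)

κ_2 = d^2K/dt^2 |_{t=0} = 10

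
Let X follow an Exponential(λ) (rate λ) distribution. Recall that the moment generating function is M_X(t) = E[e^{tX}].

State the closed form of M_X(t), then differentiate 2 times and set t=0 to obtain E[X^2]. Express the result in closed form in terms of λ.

E[X^2] = M′′(0) = 2/λ^2

M_X(t) = λ/(λ - t)
M′(t) = λ/(λ^2 - 2*λ*t + t^2)
M′′(t) = -2*λ/(-λ^3 + 3*λ^2*t - 3*λ*t^2 + t^3)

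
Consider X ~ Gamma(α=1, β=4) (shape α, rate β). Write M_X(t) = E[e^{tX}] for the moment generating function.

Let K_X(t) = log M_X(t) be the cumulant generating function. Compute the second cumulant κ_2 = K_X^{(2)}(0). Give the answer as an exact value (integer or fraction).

M_X(t) = 4/(4 - t)
K_X(t) = log M_X(t) = -log(4 - t) + 2*log(2)
dK/dt = -1/(t - 4)
d^2K/dt^2 = 1/(t^2 - 8*t + 16)

κ_2 = d^2K/dt^2 |_{t=0} = 1/16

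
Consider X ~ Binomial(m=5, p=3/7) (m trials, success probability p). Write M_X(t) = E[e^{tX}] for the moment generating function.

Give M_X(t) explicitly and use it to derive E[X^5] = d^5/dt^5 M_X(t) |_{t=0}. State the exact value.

E[X^5] = M′′′′′(0) = 3656175/16807

M_X(t) = (3*e^(t)/7 + 4/7)^5
M′(t) = 1215*e^(5*t)/16807 + 6480*e^(4*t)/16807 + 12960*e^(3*t)/16807 + 11520*e^(2*t)/16807 + 3840*e^(t)/16807
M′′(t) = 6075*e^(5*t)/16807 + 25920*e^(4*t)/16807 + 38880*e^(3*t)/16807 + 23040*e^(2*t)/16807 + 3840*e^(t)/16807
M′′′(t) = 30375*e^(5*t)/16807 + 103680*e^(4*t)/16807 + 116640*e^(3*t)/16807 + 46080*e^(2*t)/16807 + 3840*e^(t)/16807
M′′′′(t) = 151875*e^(5*t)/16807 + 414720*e^(4*t)/16807 + 349920*e^(3*t)/16807 + 92160*e^(2*t)/16807 + 3840*e^(t)/16807
M′′′′′(t) = 759375*e^(5*t)/16807 + 1658880*e^(4*t)/16807 + 1049760*e^(3*t)/16807 + 184320*e^(2*t)/16807 + 3840*e^(t)/16807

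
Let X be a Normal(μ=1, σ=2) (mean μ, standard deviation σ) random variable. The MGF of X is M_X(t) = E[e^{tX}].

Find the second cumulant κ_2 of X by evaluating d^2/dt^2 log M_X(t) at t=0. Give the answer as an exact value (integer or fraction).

κ_2 = d^2K/dt^2 |_{t=0} = 4

M_X(t) = e^(2*t^2 + t)
K_X(t) = log M_X(t) = 2*t^2 + t
dK/dt = 4*t + 1
d^2K/dt^2 = 4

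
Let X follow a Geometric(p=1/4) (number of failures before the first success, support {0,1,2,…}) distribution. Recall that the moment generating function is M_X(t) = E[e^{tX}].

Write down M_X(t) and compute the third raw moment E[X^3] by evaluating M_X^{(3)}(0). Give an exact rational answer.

E[X^3] = M^(3)(0) = 219

M_X(t) = 1/(4*(1 - 3*e^(t)/4))
M^(3)(t) = (27*e^(3*t) + 144*e^(2*t) + 48*e^(t))/(81*e^(4*t) - 432*e^(3*t) + 864*e^(2*t) - 768*e^(t) + 256)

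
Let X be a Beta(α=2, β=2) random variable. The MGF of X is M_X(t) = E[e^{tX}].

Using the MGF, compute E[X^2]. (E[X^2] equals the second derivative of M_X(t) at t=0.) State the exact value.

M_X(t) = ₁F₁(2; 4; t)
M^(2)(t) = 3*₁F₁(4; 6; t)/10

E[X^2] = M^(2)(0) = 3/10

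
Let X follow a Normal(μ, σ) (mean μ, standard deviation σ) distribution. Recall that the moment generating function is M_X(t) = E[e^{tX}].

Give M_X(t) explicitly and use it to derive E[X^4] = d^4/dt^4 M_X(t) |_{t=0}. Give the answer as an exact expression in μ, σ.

M_X(t) = e^(μ*t + σ^2*t^2/2)
M′(t) = μ*e^(μ*t)*e^(σ^2*t^2/2) + σ^2*t*e^(μ*t)*e^(σ^2*t^2/2)
M′′(t) = μ^2*e^(μ*t)*e^(σ^2*t^2/2) + 2*μ*σ^2*t*e^(μ*t)*e^(σ^2*t^2/2) + σ^4*t^2*e^(μ*t)*e^(σ^2*t^2/2) + σ^2*e^(μ*t)*e^(σ^2*t^2/2)

E[X^4] = M′′′′(0) = μ^4 + 6*μ^2*σ^2 + 3*σ^4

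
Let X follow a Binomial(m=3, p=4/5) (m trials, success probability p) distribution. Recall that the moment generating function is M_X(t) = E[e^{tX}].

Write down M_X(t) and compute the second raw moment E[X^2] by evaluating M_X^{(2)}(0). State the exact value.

M_X(t) = (4*e^(t)/5 + 1/5)^3
M′(t) = 192*e^(3*t)/125 + 96*e^(2*t)/125 + 12*e^(t)/125
M′′(t) = 576*e^(3*t)/125 + 192*e^(2*t)/125 + 12*e^(t)/125

E[X^2] = M′′(0) = 156/25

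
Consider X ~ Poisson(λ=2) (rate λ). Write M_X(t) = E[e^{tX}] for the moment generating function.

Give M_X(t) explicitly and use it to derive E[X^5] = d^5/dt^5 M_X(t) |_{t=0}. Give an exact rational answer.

M_X(t) = e^(2*e^(t) - 2)
M^(5)(t) = (32*e^(5*t)*e^(2*e^(t)) + 160*e^(4*t)*e^(2*e^(t)) + 200*e^(3*t)*e^(2*e^(t)) + 60*e^(2*t)*e^(2*e^(t)) + 2*e^(t)*e^(2*e^(t)))*e^(-2)

E[X^5] = M^(5)(0) = 454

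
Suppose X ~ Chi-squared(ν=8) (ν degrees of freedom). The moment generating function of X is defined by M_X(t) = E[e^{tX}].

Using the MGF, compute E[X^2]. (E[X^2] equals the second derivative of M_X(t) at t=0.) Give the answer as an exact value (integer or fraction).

M_X(t) = (1 - 2*t)^(-4)
M^(2)(t) = 80/(64*t^6 - 192*t^5 + 240*t^4 - 160*t^3 + 60*t^2 - 12*t + 1)

E[X^2] = M^(2)(0) = 80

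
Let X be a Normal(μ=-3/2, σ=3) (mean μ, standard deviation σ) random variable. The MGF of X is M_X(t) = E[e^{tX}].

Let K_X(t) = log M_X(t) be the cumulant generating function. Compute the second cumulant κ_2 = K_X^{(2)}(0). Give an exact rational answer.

κ_2 = d^2K/dt^2 |_{t=0} = 9

M_X(t) = e^(9*t^2/2 - 3*t/2)
K_X(t) = log M_X(t) = 9*t^2/2 - 3*t/2
dK/dt = 9*t - 3/2
d^2K/dt^2 = 9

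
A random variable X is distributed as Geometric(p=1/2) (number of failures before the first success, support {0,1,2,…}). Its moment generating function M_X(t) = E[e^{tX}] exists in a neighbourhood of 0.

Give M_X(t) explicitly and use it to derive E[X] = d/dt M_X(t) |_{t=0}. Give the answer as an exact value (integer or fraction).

E[X] = M′(0) = 1

M_X(t) = 1/(2*(1 - e^(t)/2))
M′(t) = e^(t)/(e^(2*t) - 4*e^(t) + 4)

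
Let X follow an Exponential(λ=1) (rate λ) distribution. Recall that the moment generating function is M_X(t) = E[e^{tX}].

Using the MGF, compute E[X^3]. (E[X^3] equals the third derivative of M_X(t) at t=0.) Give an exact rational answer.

M_X(t) = 1/(1 - t)
M^(3)(t) = 6/(t^4 - 4*t^3 + 6*t^2 - 4*t + 1)

E[X^3] = M^(3)(0) = 6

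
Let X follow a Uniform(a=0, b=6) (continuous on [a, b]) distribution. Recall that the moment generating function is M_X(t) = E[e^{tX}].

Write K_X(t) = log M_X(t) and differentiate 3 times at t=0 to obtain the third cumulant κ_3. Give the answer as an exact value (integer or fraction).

M_X(t) = (e^(6*t) - 1)/(6*t)
K_X(t) = log M_X(t) = -log(t) + log(e^(6*t) - 1) - log(6)
K^(3)(t) = (216*t^3*e^(12*t) + 216*t^3*e^(6*t) - 2*e^(18*t) + 6*e^(12*t) - 6*e^(6*t) + 2)/(t^3*e^(18*t) - 3*t^3*e^(12*t) + 3*t^3*e^(6*t) - t^3)

κ_3 = K^(3)(0) = 0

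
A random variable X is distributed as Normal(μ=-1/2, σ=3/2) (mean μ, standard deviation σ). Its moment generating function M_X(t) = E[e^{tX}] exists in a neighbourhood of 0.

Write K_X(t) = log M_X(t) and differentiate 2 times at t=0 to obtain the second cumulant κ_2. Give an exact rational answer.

κ_2 = d^2K/dt^2 |_{t=0} = 9/4

M_X(t) = e^(9*t^2/8 - t/2)
K_X(t) = log M_X(t) = 9*t^2/8 - t/2
dK/dt = 9*t/4 - 1/2
d^2K/dt^2 = 9/4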